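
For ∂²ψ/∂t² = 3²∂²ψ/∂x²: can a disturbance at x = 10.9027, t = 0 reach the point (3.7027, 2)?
No. The domain of dependence is [-2.2973, 9.7027], and 10.9027 is outside this interval.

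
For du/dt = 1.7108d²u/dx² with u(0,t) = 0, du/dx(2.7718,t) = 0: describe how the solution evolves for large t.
u → 0. Heat escapes through the Dirichlet boundary.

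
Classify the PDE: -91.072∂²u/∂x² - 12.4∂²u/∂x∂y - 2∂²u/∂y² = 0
A = -91.072, B = -12.4, C = -2. Discriminant B² - 4AC = -574.816. Since -574.816 < 0, elliptic.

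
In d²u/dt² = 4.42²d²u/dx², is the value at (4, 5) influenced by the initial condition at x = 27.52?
No. The domain of dependence is [-18.1, 26.1], and 27.52 is outside this interval.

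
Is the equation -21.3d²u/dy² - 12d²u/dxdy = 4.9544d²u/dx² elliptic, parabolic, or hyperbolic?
Rewriting in standard form: -4.9544d²u/dx² - 12d²u/dxdy - 21.3d²u/dy² = 0. Computing B² - 4AC with A = -4.9544, B = -12, C = -21.3: discriminant = -278.11488 (negative). Answer: elliptic.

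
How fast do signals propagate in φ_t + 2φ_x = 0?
Speed = 2. Information travels along x - 2t = const (rightward).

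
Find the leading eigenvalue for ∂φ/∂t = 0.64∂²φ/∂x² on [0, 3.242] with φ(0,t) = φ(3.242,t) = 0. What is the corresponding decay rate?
Eigenvalues: λₙ = 0.64n²π²/3.242².
First three modes:
  n=1: λ₁ = 0.64π²/3.242² ≈ 0.601
  n=2: λ₂ = 2.56π²/3.242² ≈ 2.404 (4× faster decay)
  n=3: λ₃ = 5.76π²/3.242² ≈ 5.409 (9× faster decay)
As t → ∞, higher modes decay exponentially faster. The n=1 mode dominates: φ ~ c₁ sin(πx/3.242) e^{-λ₁t}.
Decay rate: λ₁ = 0.64π²/3.242² ≈ 0.601.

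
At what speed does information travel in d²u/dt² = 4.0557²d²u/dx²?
Speed = 4.0557. Information travels along characteristics x = x₀ ± 4.0557t.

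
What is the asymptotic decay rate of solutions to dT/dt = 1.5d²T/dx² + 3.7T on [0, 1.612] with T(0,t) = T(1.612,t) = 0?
Eigenvalues: λₙ = 1.5n²π²/1.612² - 3.7.
First three modes:
  n=1: λ₁ = 1.5π²/1.612² - 3.7 ≈ 1.997
  n=2: λ₂ = 6π²/1.612² - 3.7 ≈ 19.089
  n=3: λ₃ = 13.5π²/1.612² - 3.7 ≈ 47.575
Since 1.5π²/1.612² ≈ 5.697 > 3.7, all λₙ > 0.
The n=1 mode decays slowest → dominates as t → ∞.
Asymptotic: T ~ c₁ sin(πx/1.612) e^{-λ₁t} with decay rate λ₁ ≈ 1.997.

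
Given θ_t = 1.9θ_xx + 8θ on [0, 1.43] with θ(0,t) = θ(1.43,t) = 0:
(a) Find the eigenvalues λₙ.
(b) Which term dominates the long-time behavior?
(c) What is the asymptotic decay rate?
Eigenvalues: λₙ = 1.9n²π²/1.43² - 8.
First three modes:
  n=1: λ₁ = 1.9π²/1.43² - 8 ≈ 1.17
  n=2: λ₂ = 7.6π²/1.43² - 8 ≈ 28.681
  n=3: λ₃ = 17.1π²/1.43² - 8 ≈ 74.532
Since 1.9π²/1.43² ≈ 9.17 > 8, all λₙ > 0.
The n=1 mode decays slowest → dominates as t → ∞.
Asymptotic: θ ~ c₁ sin(πx/1.43) e^{-λ₁t} with decay rate λ₁ ≈ 1.17.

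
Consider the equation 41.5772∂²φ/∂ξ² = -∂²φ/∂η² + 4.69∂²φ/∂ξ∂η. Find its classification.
Rewriting in standard form: 41.5772∂²φ/∂ξ² - 4.69∂²φ/∂ξ∂η + ∂²φ/∂η² = 0. Elliptic. (A = 41.5772, B = -4.69, C = 1 gives B² - 4AC = -144.3127.)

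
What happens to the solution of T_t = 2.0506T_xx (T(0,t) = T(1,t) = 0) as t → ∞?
T → 0. Heat diffuses out through both boundaries.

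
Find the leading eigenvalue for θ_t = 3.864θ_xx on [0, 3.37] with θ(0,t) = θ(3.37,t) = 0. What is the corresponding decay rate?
Eigenvalues: λₙ = 3.864n²π²/3.37².
First three modes:
  n=1: λ₁ = 3.864π²/3.37² ≈ 3.358
  n=2: λ₂ = 15.456π²/3.37² ≈ 13.432 (4× faster decay)
  n=3: λ₃ = 34.776π²/3.37² ≈ 30.222 (9× faster decay)
As t → ∞, higher modes decay exponentially faster. The n=1 mode dominates: θ ~ c₁ sin(πx/3.37) e^{-λ₁t}.
Decay rate: λ₁ = 3.864π²/3.37² ≈ 3.358.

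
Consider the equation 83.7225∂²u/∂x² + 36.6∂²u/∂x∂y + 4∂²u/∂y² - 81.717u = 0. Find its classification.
Parabolic. (A = 83.7225, B = 36.6, C = 4 gives B² - 4AC = 0.)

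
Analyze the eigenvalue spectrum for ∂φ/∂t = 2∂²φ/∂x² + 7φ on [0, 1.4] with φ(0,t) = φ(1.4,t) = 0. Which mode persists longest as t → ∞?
Eigenvalues: λₙ = 2n²π²/1.4² - 7.
First three modes:
  n=1: λ₁ = 2π²/1.4² - 7 ≈ 3.071
  n=2: λ₂ = 8π²/1.4² - 7 ≈ 33.284
  n=3: λ₃ = 18π²/1.4² - 7 ≈ 83.639
Since 2π²/1.4² ≈ 10.071 > 7, all λₙ > 0.
The n=1 mode decays slowest → dominates as t → ∞.
Asymptotic: φ ~ c₁ sin(πx/1.4) e^{-λ₁t} with decay rate λ₁ ≈ 3.071.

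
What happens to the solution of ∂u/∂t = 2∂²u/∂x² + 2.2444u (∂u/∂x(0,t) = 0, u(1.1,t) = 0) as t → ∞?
u → 0. Diffusion dominates reaction (r=2.2444 < κπ²/(4L²)≈4.08); solution decays.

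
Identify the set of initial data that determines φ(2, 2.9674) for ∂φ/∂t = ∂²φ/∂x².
The entire real line. The heat equation has infinite propagation speed: any initial disturbance instantly affects all points (though exponentially small far away).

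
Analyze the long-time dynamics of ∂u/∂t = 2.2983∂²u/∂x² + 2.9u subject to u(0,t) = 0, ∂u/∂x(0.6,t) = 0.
Long-time behavior: u → 0. Diffusion dominates reaction (r=2.9 < κπ²/(4L²)≈15.75); solution decays.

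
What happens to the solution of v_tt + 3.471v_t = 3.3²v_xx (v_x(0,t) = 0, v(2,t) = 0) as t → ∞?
v → 0. Damping (γ=3.471) dissipates energy; oscillations decay exponentially.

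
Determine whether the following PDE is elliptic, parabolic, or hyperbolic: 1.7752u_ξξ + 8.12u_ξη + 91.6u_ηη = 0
Coefficients: A = 1.7752, B = 8.12, C = 91.6. B² - 4AC = -584.49888, which is negative, so the equation is elliptic.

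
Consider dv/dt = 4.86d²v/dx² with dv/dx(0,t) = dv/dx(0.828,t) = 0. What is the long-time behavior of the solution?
As t → ∞, v → constant (steady state). Heat is conserved (no flux at boundaries); solution approaches the spatial average.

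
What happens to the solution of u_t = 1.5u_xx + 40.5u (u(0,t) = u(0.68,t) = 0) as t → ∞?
u grows unboundedly. Reaction dominates diffusion (r=40.5 > κπ²/L²≈32.02); solution grows exponentially.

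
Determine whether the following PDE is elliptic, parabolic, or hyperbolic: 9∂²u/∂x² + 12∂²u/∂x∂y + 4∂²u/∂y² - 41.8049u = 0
Coefficients: A = 9, B = 12, C = 4. B² - 4AC = 0, which is zero, so the equation is parabolic.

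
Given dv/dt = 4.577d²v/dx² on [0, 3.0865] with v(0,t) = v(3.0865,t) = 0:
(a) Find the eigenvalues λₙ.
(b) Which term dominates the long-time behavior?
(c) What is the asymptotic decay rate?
Eigenvalues: λₙ = 4.577n²π²/3.0865².
First three modes:
  n=1: λ₁ = 4.577π²/3.0865² ≈ 4.742
  n=2: λ₂ = 18.308π²/3.0865² ≈ 18.967 (4× faster decay)
  n=3: λ₃ = 41.193π²/3.0865² ≈ 42.677 (9× faster decay)
As t → ∞, higher modes decay exponentially faster. The n=1 mode dominates: v ~ c₁ sin(πx/3.0865) e^{-λ₁t}.
Decay rate: λ₁ = 4.577π²/3.0865² ≈ 4.742.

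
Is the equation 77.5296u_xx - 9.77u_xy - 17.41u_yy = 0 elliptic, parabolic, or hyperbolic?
Computing B² - 4AC with A = 77.5296, B = -9.77, C = -17.41: discriminant = 5494.614244 (positive). Answer: hyperbolic.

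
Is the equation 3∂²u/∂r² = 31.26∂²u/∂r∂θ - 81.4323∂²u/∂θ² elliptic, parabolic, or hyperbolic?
Rewriting in standard form: 3∂²u/∂r² - 31.26∂²u/∂r∂θ + 81.4323∂²u/∂θ² = 0. Computing B² - 4AC with A = 3, B = -31.26, C = 81.4323: discriminant = 0 (zero). Answer: parabolic.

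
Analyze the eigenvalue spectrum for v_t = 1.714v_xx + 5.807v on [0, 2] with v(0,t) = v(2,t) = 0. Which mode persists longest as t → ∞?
Eigenvalues: λₙ = 1.714n²π²/2² - 5.807.
First three modes:
  n=1: λ₁ = 1.714π²/2² - 5.807 ≈ -1.578
  n=2: λ₂ = 6.856π²/2² - 5.807 ≈ 11.11
  n=3: λ₃ = 15.426π²/2² - 5.807 ≈ 32.255
Since 1.714π²/2² ≈ 4.229 < 5.807, λ₁ < 0.
The n=1 mode grows fastest (−λₙ is largest for n=1) → dominates.
Asymptotic: v ~ c₁ sin(πx/2) e^{1.578t} (exponential growth at rate −λ₁ ≈ 1.578).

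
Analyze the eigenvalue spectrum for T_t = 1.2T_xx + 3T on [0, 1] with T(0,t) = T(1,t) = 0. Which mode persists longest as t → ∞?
Eigenvalues: λₙ = 1.2n²π²/1² - 3.
First three modes:
  n=1: λ₁ = 1.2π² - 3 ≈ 8.844
  n=2: λ₂ = 4.8π² - 3 ≈ 44.374
  n=3: λ₃ = 10.8π² - 3 ≈ 103.592
Since 1.2π² ≈ 11.844 > 3, all λₙ > 0.
The n=1 mode decays slowest → dominates as t → ∞.
Asymptotic: T ~ c₁ sin(πx/1) e^{-λ₁t} with decay rate λ₁ ≈ 8.844.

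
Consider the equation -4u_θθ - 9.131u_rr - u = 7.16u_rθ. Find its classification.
Rewriting in standard form: -9.131u_rr - 7.16u_rθ - 4u_θθ - u = 0. Elliptic. (A = -9.131, B = -7.16, C = -4 gives B² - 4AC = -94.8304.)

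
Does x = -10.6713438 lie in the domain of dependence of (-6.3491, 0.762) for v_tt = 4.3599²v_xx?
No. The domain of dependence is [-9.6713438, -3.0268562], and -10.6713438 is outside this interval.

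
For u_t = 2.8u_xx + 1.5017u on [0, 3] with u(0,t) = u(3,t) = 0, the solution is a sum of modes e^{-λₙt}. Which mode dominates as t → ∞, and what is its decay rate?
Eigenvalues: λₙ = 2.8n²π²/3² - 1.5017.
First three modes:
  n=1: λ₁ = 2.8π²/3² - 1.5017 ≈ 1.569
  n=2: λ₂ = 11.2π²/3² - 1.5017 ≈ 10.78
  n=3: λ₃ = 25.2π²/3² - 1.5017 ≈ 26.133
Since 2.8π²/3² ≈ 3.071 > 1.5017, all λₙ > 0.
The n=1 mode decays slowest → dominates as t → ∞.
Asymptotic: u ~ c₁ sin(πx/3) e^{-λ₁t} with decay rate λ₁ ≈ 1.569.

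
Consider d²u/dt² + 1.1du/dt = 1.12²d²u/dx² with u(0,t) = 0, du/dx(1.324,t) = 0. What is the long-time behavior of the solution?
As t → ∞, u → 0. Damping (γ=1.1) dissipates energy; oscillations decay exponentially.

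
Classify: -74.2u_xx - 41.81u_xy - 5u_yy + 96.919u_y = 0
Hyperbolic (discriminant = 264.0761).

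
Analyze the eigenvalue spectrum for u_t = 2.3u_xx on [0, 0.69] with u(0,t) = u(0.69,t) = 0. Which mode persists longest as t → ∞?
Eigenvalues: λₙ = 2.3n²π²/0.69².
First three modes:
  n=1: λ₁ = 2.3π²/0.69² ≈ 47.679
  n=2: λ₂ = 9.2π²/0.69² ≈ 190.717 (4× faster decay)
  n=3: λ₃ = 20.7π²/0.69² ≈ 429.113 (9× faster decay)
As t → ∞, higher modes decay exponentially faster. The n=1 mode dominates: u ~ c₁ sin(πx/0.69) e^{-λ₁t}.
Decay rate: λ₁ = 2.3π²/0.69² ≈ 47.679.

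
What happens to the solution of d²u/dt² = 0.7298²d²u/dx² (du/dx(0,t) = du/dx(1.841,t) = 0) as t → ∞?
u oscillates about a mean that drifts linearly in t (generically unbounded; no decay). There is no damping, so the nonconstant modes persist as standing waves (energy conserved, no decay). But with Neumann conditions at both ends the constant mode has eigenvalue 0: the spatial mean M(t) of u satisfies M'' = 0, so M(t) = M(0) + M'(0)·t. Unless the initial velocity has zero mean (∫u_t(x,0)dx = 0), the solution grows linearly in t (unbounded, though not exponentially); if it does have zero mean, the solution stays bounded and simply oscillates.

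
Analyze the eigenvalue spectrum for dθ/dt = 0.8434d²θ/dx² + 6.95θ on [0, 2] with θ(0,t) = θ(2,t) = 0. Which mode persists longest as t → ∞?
Eigenvalues: λₙ = 0.8434n²π²/2² - 6.95.
First three modes:
  n=1: λ₁ = 0.8434π²/2² - 6.95 ≈ -4.869
  n=2: λ₂ = 3.3736π²/2² - 6.95 ≈ 1.374
  n=3: λ₃ = 7.5906π²/2² - 6.95 ≈ 11.779
Since 0.8434π²/2² ≈ 2.081 < 6.95, λ₁ < 0.
The n=1 mode grows fastest (−λₙ is largest for n=1) → dominates.
Asymptotic: θ ~ c₁ sin(πx/2) e^{4.869t} (exponential growth at rate −λ₁ ≈ 4.869).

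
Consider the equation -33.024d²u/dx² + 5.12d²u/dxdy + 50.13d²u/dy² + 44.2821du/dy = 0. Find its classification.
Hyperbolic. (A = -33.024, B = 5.12, C = 50.13 gives B² - 4AC = 6648.18688.)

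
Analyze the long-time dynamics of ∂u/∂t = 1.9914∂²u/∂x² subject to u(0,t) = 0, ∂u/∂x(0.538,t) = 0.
Long-time behavior: u → 0. Heat escapes through the Dirichlet boundary.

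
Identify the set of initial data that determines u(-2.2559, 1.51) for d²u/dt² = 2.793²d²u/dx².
Domain of dependence: [-6.47333, 1.96153]. Signals travel at speed 2.793, so data within |x - -2.2559| ≤ 2.793·1.51 = 4.21743 can reach the point.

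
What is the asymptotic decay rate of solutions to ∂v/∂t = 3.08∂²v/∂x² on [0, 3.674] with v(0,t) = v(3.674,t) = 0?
Eigenvalues: λₙ = 3.08n²π²/3.674².
First three modes:
  n=1: λ₁ = 3.08π²/3.674² ≈ 2.252
  n=2: λ₂ = 12.32π²/3.674² ≈ 9.008 (4× faster decay)
  n=3: λ₃ = 27.72π²/3.674² ≈ 20.268 (9× faster decay)
As t → ∞, higher modes decay exponentially faster. The n=1 mode dominates: v ~ c₁ sin(πx/3.674) e^{-λ₁t}.
Decay rate: λ₁ = 3.08π²/3.674² ≈ 2.252.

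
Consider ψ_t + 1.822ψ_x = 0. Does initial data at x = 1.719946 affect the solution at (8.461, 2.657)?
No. Only data at x = 3.619946 affects (8.461, 2.657). Advection has one-way propagation along characteristics.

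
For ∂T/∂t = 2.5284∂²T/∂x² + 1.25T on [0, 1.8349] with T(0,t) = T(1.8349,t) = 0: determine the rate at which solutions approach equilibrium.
Eigenvalues: λₙ = 2.5284n²π²/1.8349² - 1.25.
First three modes:
  n=1: λ₁ = 2.5284π²/1.8349² - 1.25 ≈ 6.162
  n=2: λ₂ = 10.1136π²/1.8349² - 1.25 ≈ 28.397
  n=3: λ₃ = 22.7556π²/1.8349² - 1.25 ≈ 65.456
Since 2.5284π²/1.8349² ≈ 7.412 > 1.25, all λₙ > 0.
The n=1 mode decays slowest → dominates as t → ∞.
Asymptotic: T ~ c₁ sin(πx/1.8349) e^{-λ₁t} with decay rate λ₁ ≈ 6.162.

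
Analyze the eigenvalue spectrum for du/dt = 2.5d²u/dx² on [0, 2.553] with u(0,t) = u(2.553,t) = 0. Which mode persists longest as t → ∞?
Eigenvalues: λₙ = 2.5n²π²/2.553².
First three modes:
  n=1: λ₁ = 2.5π²/2.553² ≈ 3.786
  n=2: λ₂ = 10π²/2.553² ≈ 15.143 (4× faster decay)
  n=3: λ₃ = 22.5π²/2.553² ≈ 34.071 (9× faster decay)
As t → ∞, higher modes decay exponentially faster. The n=1 mode dominates: u ~ c₁ sin(πx/2.553) e^{-λ₁t}.
Decay rate: λ₁ = 2.5π²/2.553² ≈ 3.786.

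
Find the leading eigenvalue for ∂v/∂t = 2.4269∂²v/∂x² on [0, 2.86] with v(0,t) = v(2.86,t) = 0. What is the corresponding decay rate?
Eigenvalues: λₙ = 2.4269n²π²/2.86².
First three modes:
  n=1: λ₁ = 2.4269π²/2.86² ≈ 2.928
  n=2: λ₂ = 9.7076π²/2.86² ≈ 11.713 (4× faster decay)
  n=3: λ₃ = 21.8421π²/2.86² ≈ 26.355 (9× faster decay)
As t → ∞, higher modes decay exponentially faster. The n=1 mode dominates: v ~ c₁ sin(πx/2.86) e^{-λ₁t}.
Decay rate: λ₁ = 2.4269π²/2.86² ≈ 2.928.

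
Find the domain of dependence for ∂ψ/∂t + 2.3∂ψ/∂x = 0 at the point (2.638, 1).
A single point: x = 0.338. The characteristic through (2.638, 1) is x - 2.3t = const, so x = 2.638 - 2.3·1 = 0.338.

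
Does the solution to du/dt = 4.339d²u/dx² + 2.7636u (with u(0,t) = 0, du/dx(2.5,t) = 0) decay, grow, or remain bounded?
u grows unboundedly. Reaction dominates diffusion (r=2.7636 > κπ²/(4L²)≈1.71); solution grows exponentially.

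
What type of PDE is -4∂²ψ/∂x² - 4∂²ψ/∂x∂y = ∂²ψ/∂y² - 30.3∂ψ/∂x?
Rewriting in standard form: -4∂²ψ/∂x² - 4∂²ψ/∂x∂y - ∂²ψ/∂y² + 30.3∂ψ/∂x = 0. With A = -4, B = -4, C = -1, the discriminant is 0. This is a parabolic PDE.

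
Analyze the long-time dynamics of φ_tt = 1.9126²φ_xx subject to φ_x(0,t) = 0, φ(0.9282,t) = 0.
Long-time behavior: φ oscillates (no decay). Energy is conserved; the solution oscillates indefinitely as standing waves.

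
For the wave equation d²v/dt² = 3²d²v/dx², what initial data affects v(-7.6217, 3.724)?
Domain of dependence: [-18.7937, 3.5503]. Signals travel at speed 3, so data within |x - -7.6217| ≤ 3·3.724 = 11.172 can reach the point.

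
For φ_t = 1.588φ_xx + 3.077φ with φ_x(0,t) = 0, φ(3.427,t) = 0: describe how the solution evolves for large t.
φ grows unboundedly. Reaction dominates diffusion (r=3.077 > κπ²/(4L²)≈0.33); solution grows exponentially.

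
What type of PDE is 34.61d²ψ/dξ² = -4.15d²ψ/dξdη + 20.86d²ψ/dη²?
Rewriting in standard form: 34.61d²ψ/dξ² + 4.15d²ψ/dξdη - 20.86d²ψ/dη² = 0. With A = 34.61, B = 4.15, C = -20.86, the discriminant is 2905.0809. This is a hyperbolic PDE.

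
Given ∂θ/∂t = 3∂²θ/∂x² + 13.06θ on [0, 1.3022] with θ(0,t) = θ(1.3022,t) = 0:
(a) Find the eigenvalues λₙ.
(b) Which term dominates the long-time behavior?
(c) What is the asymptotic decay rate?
Eigenvalues: λₙ = 3n²π²/1.3022² - 13.06.
First three modes:
  n=1: λ₁ = 3π²/1.3022² - 13.06 ≈ 4.401
  n=2: λ₂ = 12π²/1.3022² - 13.06 ≈ 56.783
  n=3: λ₃ = 27π²/1.3022² - 13.06 ≈ 144.088
Since 3π²/1.3022² ≈ 17.461 > 13.06, all λₙ > 0.
The n=1 mode decays slowest → dominates as t → ∞.
Asymptotic: θ ~ c₁ sin(πx/1.3022) e^{-λ₁t} with decay rate λ₁ ≈ 4.401.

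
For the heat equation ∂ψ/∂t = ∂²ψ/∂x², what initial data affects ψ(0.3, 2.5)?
The entire real line. The heat equation has infinite propagation speed: any initial disturbance instantly affects all points (though exponentially small far away).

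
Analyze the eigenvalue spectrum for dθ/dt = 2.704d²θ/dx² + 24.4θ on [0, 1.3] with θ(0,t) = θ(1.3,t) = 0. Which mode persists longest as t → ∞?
Eigenvalues: λₙ = 2.704n²π²/1.3² - 24.4.
First three modes:
  n=1: λ₁ = 2.704π²/1.3² - 24.4 ≈ -8.609
  n=2: λ₂ = 10.816π²/1.3² - 24.4 ≈ 38.765
  n=3: λ₃ = 24.336π²/1.3² - 24.4 ≈ 117.722
Since 2.704π²/1.3² ≈ 15.791 < 24.4, λ₁ < 0.
The n=1 mode grows fastest (−λₙ is largest for n=1) → dominates.
Asymptotic: θ ~ c₁ sin(πx/1.3) e^{8.609t} (exponential growth at rate −λ₁ ≈ 8.609).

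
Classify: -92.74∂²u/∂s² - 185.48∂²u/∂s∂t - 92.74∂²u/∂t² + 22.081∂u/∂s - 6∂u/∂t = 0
Parabolic (discriminant = 0).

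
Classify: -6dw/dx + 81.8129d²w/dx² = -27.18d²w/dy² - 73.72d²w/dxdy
Rewriting in standard form: 81.8129d²w/dx² + 73.72d²w/dxdy + 27.18d²w/dy² - 6dw/dx = 0. Elliptic (discriminant = -3460.060088).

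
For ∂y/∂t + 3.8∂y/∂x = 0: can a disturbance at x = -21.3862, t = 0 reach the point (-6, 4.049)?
Yes. The characteristic through (-6, 4.049) passes through x = -21.3862.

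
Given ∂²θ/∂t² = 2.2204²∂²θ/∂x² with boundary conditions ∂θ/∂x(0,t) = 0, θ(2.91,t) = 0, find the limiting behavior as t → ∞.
θ oscillates (no decay). Energy is conserved; the solution oscillates indefinitely as standing waves.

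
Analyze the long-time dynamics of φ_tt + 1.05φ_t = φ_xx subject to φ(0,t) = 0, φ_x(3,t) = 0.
Long-time behavior: φ → 0. Damping (γ=1.05) dissipates energy; oscillations decay exponentially.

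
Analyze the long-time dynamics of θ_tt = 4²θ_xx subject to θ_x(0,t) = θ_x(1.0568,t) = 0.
Long-time behavior: θ oscillates about a mean that drifts linearly in t (generically unbounded; no decay). There is no damping, so the nonconstant modes persist as standing waves (energy conserved, no decay). But with Neumann conditions at both ends the constant mode has eigenvalue 0: the spatial mean M(t) of θ satisfies M'' = 0, so M(t) = M(0) + M'(0)·t. Unless the initial velocity has zero mean (∫θ_t(x,0)dx = 0), the solution grows linearly in t (unbounded, though not exponentially); if it does have zero mean, the solution stays bounded and simply oscillates.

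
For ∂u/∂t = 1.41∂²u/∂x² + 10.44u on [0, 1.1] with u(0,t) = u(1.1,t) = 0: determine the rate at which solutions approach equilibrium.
Eigenvalues: λₙ = 1.41n²π²/1.1² - 10.44.
First three modes:
  n=1: λ₁ = 1.41π²/1.1² - 10.44 ≈ 1.061
  n=2: λ₂ = 5.64π²/1.1² - 10.44 ≈ 35.564
  n=3: λ₃ = 12.69π²/1.1² - 10.44 ≈ 93.068
Since 1.41π²/1.1² ≈ 11.501 > 10.44, all λₙ > 0.
The n=1 mode decays slowest → dominates as t → ∞.
Asymptotic: u ~ c₁ sin(πx/1.1) e^{-λ₁t} with decay rate λ₁ ≈ 1.061.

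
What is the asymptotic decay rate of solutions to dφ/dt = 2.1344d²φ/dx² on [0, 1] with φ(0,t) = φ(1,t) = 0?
Eigenvalues: λₙ = 2.1344n²π².
First three modes:
  n=1: λ₁ = 2.1344π² ≈ 21.066
  n=2: λ₂ = 8.5376π² ≈ 84.263 (4× faster decay)
  n=3: λ₃ = 19.2096π² ≈ 189.591 (9× faster decay)
As t → ∞, higher modes decay exponentially faster. The n=1 mode dominates: φ ~ c₁ sin(πx) e^{-λ₁t}.
Decay rate: λ₁ = 2.1344π² ≈ 21.066.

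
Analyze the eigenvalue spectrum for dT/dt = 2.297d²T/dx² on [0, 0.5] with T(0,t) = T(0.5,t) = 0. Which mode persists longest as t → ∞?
Eigenvalues: λₙ = 2.297n²π²/0.5².
First three modes:
  n=1: λ₁ = 2.297π²/0.5² ≈ 90.682
  n=2: λ₂ = 9.188π²/0.5² ≈ 362.728 (4× faster decay)
  n=3: λ₃ = 20.673π²/0.5² ≈ 816.137 (9× faster decay)
As t → ∞, higher modes decay exponentially faster. The n=1 mode dominates: T ~ c₁ sin(πx/0.5) e^{-λ₁t}.
Decay rate: λ₁ = 2.297π²/0.5² ≈ 90.682.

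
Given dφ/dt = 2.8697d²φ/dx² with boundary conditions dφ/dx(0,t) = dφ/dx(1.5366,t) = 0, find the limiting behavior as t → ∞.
φ → constant (steady state). Heat is conserved (no flux at boundaries); solution approaches the spatial average.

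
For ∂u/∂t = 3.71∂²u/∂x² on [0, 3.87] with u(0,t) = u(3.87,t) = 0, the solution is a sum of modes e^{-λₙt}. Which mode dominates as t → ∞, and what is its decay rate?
Eigenvalues: λₙ = 3.71n²π²/3.87².
First three modes:
  n=1: λ₁ = 3.71π²/3.87² ≈ 2.445
  n=2: λ₂ = 14.84π²/3.87² ≈ 9.779 (4× faster decay)
  n=3: λ₃ = 33.39π²/3.87² ≈ 22.004 (9× faster decay)
As t → ∞, higher modes decay exponentially faster. The n=1 mode dominates: u ~ c₁ sin(πx/3.87) e^{-λ₁t}.
Decay rate: λ₁ = 3.71π²/3.87² ≈ 2.445.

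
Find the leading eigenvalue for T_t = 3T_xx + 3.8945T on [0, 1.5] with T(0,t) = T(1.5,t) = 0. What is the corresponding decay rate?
Eigenvalues: λₙ = 3n²π²/1.5² - 3.8945.
First three modes:
  n=1: λ₁ = 3π²/1.5² - 3.8945 ≈ 9.265
  n=2: λ₂ = 12π²/1.5² - 3.8945 ≈ 48.743
  n=3: λ₃ = 27π²/1.5² - 3.8945 ≈ 114.541
Since 3π²/1.5² ≈ 13.159 > 3.8945, all λₙ > 0.
The n=1 mode decays slowest → dominates as t → ∞.
Asymptotic: T ~ c₁ sin(πx/1.5) e^{-λ₁t} with decay rate λ₁ ≈ 9.265.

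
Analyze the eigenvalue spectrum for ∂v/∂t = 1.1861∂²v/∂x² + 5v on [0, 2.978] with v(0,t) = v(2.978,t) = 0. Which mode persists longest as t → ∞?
Eigenvalues: λₙ = 1.1861n²π²/2.978² - 5.
First three modes:
  n=1: λ₁ = 1.1861π²/2.978² - 5 ≈ -3.68
  n=2: λ₂ = 4.7444π²/2.978² - 5 ≈ 0.28
  n=3: λ₃ = 10.6749π²/2.978² - 5 ≈ 6.88
Since 1.1861π²/2.978² ≈ 1.32 < 5, λ₁ < 0.
The n=1 mode grows fastest (−λₙ is largest for n=1) → dominates.
Asymptotic: v ~ c₁ sin(πx/2.978) e^{3.68t} (exponential growth at rate −λ₁ ≈ 3.68).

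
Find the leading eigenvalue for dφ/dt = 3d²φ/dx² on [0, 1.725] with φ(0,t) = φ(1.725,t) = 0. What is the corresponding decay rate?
Eigenvalues: λₙ = 3n²π²/1.725².
First three modes:
  n=1: λ₁ = 3π²/1.725² ≈ 9.95
  n=2: λ₂ = 12π²/1.725² ≈ 39.802 (4× faster decay)
  n=3: λ₃ = 27π²/1.725² ≈ 89.554 (9× faster decay)
As t → ∞, higher modes decay exponentially faster. The n=1 mode dominates: φ ~ c₁ sin(πx/1.725) e^{-λ₁t}.
Decay rate: λ₁ = 3π²/1.725² ≈ 9.95.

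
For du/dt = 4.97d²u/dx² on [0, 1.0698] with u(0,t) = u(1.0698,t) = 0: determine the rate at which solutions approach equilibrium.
Eigenvalues: λₙ = 4.97n²π²/1.0698².
First three modes:
  n=1: λ₁ = 4.97π²/1.0698² ≈ 42.86
  n=2: λ₂ = 19.88π²/1.0698² ≈ 171.44 (4× faster decay)
  n=3: λ₃ = 44.73π²/1.0698² ≈ 385.739 (9× faster decay)
As t → ∞, higher modes decay exponentially faster. The n=1 mode dominates: u ~ c₁ sin(πx/1.0698) e^{-λ₁t}.
Decay rate: λ₁ = 4.97π²/1.0698² ≈ 42.86.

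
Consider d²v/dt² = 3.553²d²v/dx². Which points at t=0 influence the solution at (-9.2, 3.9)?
Domain of dependence: [-23.0567, 4.6567]. Signals travel at speed 3.553, so data within |x - -9.2| ≤ 3.553·3.9 = 13.8567 can reach the point.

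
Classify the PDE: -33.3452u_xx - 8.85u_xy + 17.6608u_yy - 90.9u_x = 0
A = -33.3452, B = -8.85, C = 17.6608. Discriminant B² - 4AC = 2433.93413264. Since 2433.93413264 > 0, hyperbolic.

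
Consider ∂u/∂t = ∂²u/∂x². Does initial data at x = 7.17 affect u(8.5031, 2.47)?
Yes, for any finite x. The heat equation has infinite propagation speed, so all initial data affects all points at any t > 0.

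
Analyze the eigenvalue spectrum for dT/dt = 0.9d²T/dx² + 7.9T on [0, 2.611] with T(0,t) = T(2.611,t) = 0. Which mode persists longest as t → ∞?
Eigenvalues: λₙ = 0.9n²π²/2.611² - 7.9.
First three modes:
  n=1: λ₁ = 0.9π²/2.611² - 7.9 ≈ -6.597
  n=2: λ₂ = 3.6π²/2.611² - 7.9 ≈ -2.688
  n=3: λ₃ = 8.1π²/2.611² - 7.9 ≈ 3.827
Since 0.9π²/2.611² ≈ 1.303 < 7.9, λ₁ < 0.
The n=1 mode grows fastest (−λₙ is largest for n=1) → dominates.
Asymptotic: T ~ c₁ sin(πx/2.611) e^{6.597t} (exponential growth at rate −λ₁ ≈ 6.597).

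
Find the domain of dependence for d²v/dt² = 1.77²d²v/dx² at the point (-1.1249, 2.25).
Domain of dependence: [-5.1074, 2.8576]. Signals travel at speed 1.77, so data within |x - -1.1249| ≤ 1.77·2.25 = 3.9825 can reach the point.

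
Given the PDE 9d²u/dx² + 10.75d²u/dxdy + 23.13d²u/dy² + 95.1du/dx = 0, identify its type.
The second-order coefficients are A = 9, B = 10.75, C = 23.13. Since B² - 4AC = -717.1175 < 0, this is an elliptic PDE.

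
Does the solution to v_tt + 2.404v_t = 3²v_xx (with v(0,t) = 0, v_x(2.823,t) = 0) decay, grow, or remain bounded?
v → 0. Damping (γ=2.404) dissipates energy; oscillations decay exponentially.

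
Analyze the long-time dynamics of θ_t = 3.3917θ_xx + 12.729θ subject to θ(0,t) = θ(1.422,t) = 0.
Long-time behavior: θ → 0. Diffusion dominates reaction (r=12.729 < κπ²/L²≈16.55); solution decays.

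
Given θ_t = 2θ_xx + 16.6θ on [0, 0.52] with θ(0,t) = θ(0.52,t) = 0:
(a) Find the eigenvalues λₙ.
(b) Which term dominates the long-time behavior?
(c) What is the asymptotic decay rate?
Eigenvalues: λₙ = 2n²π²/0.52² - 16.6.
First three modes:
  n=1: λ₁ = 2π²/0.52² - 16.6 ≈ 56.4
  n=2: λ₂ = 8π²/0.52² - 16.6 ≈ 275.4
  n=3: λ₃ = 18π²/0.52² - 16.6 ≈ 640.4
Since 2π²/0.52² ≈ 73 > 16.6, all λₙ > 0.
The n=1 mode decays slowest → dominates as t → ∞.
Asymptotic: θ ~ c₁ sin(πx/0.52) e^{-λ₁t} with decay rate λ₁ ≈ 56.4.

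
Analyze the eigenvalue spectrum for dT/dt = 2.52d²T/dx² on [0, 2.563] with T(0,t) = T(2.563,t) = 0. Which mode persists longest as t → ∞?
Eigenvalues: λₙ = 2.52n²π²/2.563².
First three modes:
  n=1: λ₁ = 2.52π²/2.563² ≈ 3.786
  n=2: λ₂ = 10.08π²/2.563² ≈ 15.145 (4× faster decay)
  n=3: λ₃ = 22.68π²/2.563² ≈ 34.076 (9× faster decay)
As t → ∞, higher modes decay exponentially faster. The n=1 mode dominates: T ~ c₁ sin(πx/2.563) e^{-λ₁t}.
Decay rate: λ₁ = 2.52π²/2.563² ≈ 3.786.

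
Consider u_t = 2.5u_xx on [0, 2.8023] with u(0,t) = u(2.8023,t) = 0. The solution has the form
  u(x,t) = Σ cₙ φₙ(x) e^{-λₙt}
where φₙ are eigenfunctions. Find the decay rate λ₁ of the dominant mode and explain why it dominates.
Eigenvalues: λₙ = 2.5n²π²/2.8023².
First three modes:
  n=1: λ₁ = 2.5π²/2.8023² ≈ 3.142
  n=2: λ₂ = 10π²/2.8023² ≈ 12.568 (4× faster decay)
  n=3: λ₃ = 22.5π²/2.8023² ≈ 28.278 (9× faster decay)
As t → ∞, higher modes decay exponentially faster. The n=1 mode dominates: u ~ c₁ sin(πx/2.8023) e^{-λ₁t}.
Decay rate: λ₁ = 2.5π²/2.8023² ≈ 3.142.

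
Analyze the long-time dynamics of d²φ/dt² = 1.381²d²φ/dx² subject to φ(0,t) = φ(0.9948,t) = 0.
Long-time behavior: φ oscillates (no decay). Energy is conserved; the solution oscillates indefinitely as standing waves.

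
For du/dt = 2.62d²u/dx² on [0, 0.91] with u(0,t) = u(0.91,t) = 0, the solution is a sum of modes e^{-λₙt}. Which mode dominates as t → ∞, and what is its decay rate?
Eigenvalues: λₙ = 2.62n²π²/0.91².
First three modes:
  n=1: λ₁ = 2.62π²/0.91² ≈ 31.226
  n=2: λ₂ = 10.48π²/0.91² ≈ 124.905 (4× faster decay)
  n=3: λ₃ = 23.58π²/0.91² ≈ 281.035 (9× faster decay)
As t → ∞, higher modes decay exponentially faster. The n=1 mode dominates: u ~ c₁ sin(πx/0.91) e^{-λ₁t}.
Decay rate: λ₁ = 2.62π²/0.91² ≈ 31.226.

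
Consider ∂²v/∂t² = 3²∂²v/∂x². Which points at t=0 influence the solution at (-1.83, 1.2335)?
Domain of dependence: [-5.5305, 1.8705]. Signals travel at speed 3, so data within |x - -1.83| ≤ 3·1.2335 = 3.7005 can reach the point.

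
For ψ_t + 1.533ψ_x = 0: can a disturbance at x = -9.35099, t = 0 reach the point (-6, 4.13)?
No. Only data at x = -12.33129 affects (-6, 4.13). Advection has one-way propagation along characteristics.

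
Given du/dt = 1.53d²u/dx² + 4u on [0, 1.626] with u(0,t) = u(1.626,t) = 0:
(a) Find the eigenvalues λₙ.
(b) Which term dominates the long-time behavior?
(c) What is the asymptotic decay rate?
Eigenvalues: λₙ = 1.53n²π²/1.626² - 4.
First three modes:
  n=1: λ₁ = 1.53π²/1.626² - 4 ≈ 1.711
  n=2: λ₂ = 6.12π²/1.626² - 4 ≈ 18.846
  n=3: λ₃ = 13.77π²/1.626² - 4 ≈ 47.403
Since 1.53π²/1.626² ≈ 5.711 > 4, all λₙ > 0.
The n=1 mode decays slowest → dominates as t → ∞.
Asymptotic: u ~ c₁ sin(πx/1.626) e^{-λ₁t} with decay rate λ₁ ≈ 1.711.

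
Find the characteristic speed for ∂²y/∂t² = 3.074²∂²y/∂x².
Speed = 3.074. Information travels along characteristics x = x₀ ± 3.074t.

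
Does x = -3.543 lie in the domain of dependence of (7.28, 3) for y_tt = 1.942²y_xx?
No. The domain of dependence is [1.454, 13.106], and -3.543 is outside this interval.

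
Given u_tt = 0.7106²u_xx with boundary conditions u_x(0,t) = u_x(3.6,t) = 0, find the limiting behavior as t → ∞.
u oscillates about a mean that drifts linearly in t (generically unbounded; no decay). There is no damping, so the nonconstant modes persist as standing waves (energy conserved, no decay). But with Neumann conditions at both ends the constant mode has eigenvalue 0: the spatial mean M(t) of u satisfies M'' = 0, so M(t) = M(0) + M'(0)·t. Unless the initial velocity has zero mean (∫u_t(x,0)dx = 0), the solution grows linearly in t (unbounded, though not exponentially); if it does have zero mean, the solution stays bounded and simply oscillates.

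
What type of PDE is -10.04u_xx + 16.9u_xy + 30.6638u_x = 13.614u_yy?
Rewriting in standard form: -10.04u_xx + 16.9u_xy - 13.614u_yy + 30.6638u_x = 0. With A = -10.04, B = 16.9, C = -13.614, the discriminant is -261.12824. This is an elliptic PDE.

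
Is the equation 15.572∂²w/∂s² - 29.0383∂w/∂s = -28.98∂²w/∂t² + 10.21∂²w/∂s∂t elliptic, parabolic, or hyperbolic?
Rewriting in standard form: 15.572∂²w/∂s² - 10.21∂²w/∂s∂t + 28.98∂²w/∂t² - 29.0383∂w/∂s = 0. Computing B² - 4AC with A = 15.572, B = -10.21, C = 28.98: discriminant = -1700.86214 (negative). Answer: elliptic.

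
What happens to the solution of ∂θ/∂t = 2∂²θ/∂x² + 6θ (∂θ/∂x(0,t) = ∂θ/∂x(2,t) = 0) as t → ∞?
θ grows unboundedly. With Neumann BCs the constant mode has diffusion eigenvalue 0, so any r > 0 makes it grow like e^(6t); solution grows exponentially.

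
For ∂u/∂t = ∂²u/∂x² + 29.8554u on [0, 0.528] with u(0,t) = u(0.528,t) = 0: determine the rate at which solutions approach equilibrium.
Eigenvalues: λₙ = n²π²/0.528² - 29.8554.
First three modes:
  n=1: λ₁ = π²/0.528² - 29.8554 ≈ 5.547
  n=2: λ₂ = 4π²/0.528² - 29.8554 ≈ 111.754
  n=3: λ₃ = 9π²/0.528² - 29.8554 ≈ 288.766
Since π²/0.528² ≈ 35.402 > 29.8554, all λₙ > 0.
The n=1 mode decays slowest → dominates as t → ∞.
Asymptotic: u ~ c₁ sin(πx/0.528) e^{-λ₁t} with decay rate λ₁ ≈ 5.547.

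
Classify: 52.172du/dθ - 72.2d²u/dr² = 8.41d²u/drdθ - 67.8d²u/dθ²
Rewriting in standard form: -72.2d²u/dr² - 8.41d²u/drdθ + 67.8d²u/dθ² + 52.172du/dθ = 0. Hyperbolic (discriminant = 19651.3681).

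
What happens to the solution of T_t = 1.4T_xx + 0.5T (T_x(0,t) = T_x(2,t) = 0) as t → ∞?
T grows unboundedly. With Neumann BCs the constant mode has diffusion eigenvalue 0, so any r > 0 makes it grow like e^(0.5t); solution grows exponentially.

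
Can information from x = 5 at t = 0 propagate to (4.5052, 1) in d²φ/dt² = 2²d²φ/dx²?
Yes. The domain of dependence is [2.5052, 6.5052], and 5 ∈ [2.5052, 6.5052].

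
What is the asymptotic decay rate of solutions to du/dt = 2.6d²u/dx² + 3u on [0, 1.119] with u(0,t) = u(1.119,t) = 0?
Eigenvalues: λₙ = 2.6n²π²/1.119² - 3.
First three modes:
  n=1: λ₁ = 2.6π²/1.119² - 3 ≈ 17.493
  n=2: λ₂ = 10.4π²/1.119² - 3 ≈ 78.973
  n=3: λ₃ = 23.4π²/1.119² - 3 ≈ 181.44
Since 2.6π²/1.119² ≈ 20.493 > 3, all λₙ > 0.
The n=1 mode decays slowest → dominates as t → ∞.
Asymptotic: u ~ c₁ sin(πx/1.119) e^{-λ₁t} with decay rate λ₁ ≈ 17.493.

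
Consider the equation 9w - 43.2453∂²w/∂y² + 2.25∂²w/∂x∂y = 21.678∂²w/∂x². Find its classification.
Rewriting in standard form: -21.678∂²w/∂x² + 2.25∂²w/∂x∂y - 43.2453∂²w/∂y² + 9w = 0. Elliptic. (A = -21.678, B = 2.25, C = -43.2453 gives B² - 4AC = -3744.8239536.)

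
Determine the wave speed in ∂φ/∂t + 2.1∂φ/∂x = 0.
Speed = 2.1. Information travels along x - 2.1t = const (rightward).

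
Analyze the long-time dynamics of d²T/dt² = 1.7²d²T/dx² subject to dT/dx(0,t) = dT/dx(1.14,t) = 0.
Long-time behavior: T oscillates about a mean that drifts linearly in t (generically unbounded; no decay). There is no damping, so the nonconstant modes persist as standing waves (energy conserved, no decay). But with Neumann conditions at both ends the constant mode has eigenvalue 0: the spatial mean M(t) of T satisfies M'' = 0, so M(t) = M(0) + M'(0)·t. Unless the initial velocity has zero mean (∫T_t(x,0)dx = 0), the solution grows linearly in t (unbounded, though not exponentially); if it does have zero mean, the solution stays bounded and simply oscillates.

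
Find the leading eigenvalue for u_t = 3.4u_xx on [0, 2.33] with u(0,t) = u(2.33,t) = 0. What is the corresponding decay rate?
Eigenvalues: λₙ = 3.4n²π²/2.33².
First three modes:
  n=1: λ₁ = 3.4π²/2.33² ≈ 6.181
  n=2: λ₂ = 13.6π²/2.33² ≈ 24.724 (4× faster decay)
  n=3: λ₃ = 30.6π²/2.33² ≈ 55.63 (9× faster decay)
As t → ∞, higher modes decay exponentially faster. The n=1 mode dominates: u ~ c₁ sin(πx/2.33) e^{-λ₁t}.
Decay rate: λ₁ = 3.4π²/2.33² ≈ 6.181.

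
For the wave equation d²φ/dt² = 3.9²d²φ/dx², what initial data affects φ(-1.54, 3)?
Domain of dependence: [-13.24, 10.16]. Signals travel at speed 3.9, so data within |x - -1.54| ≤ 3.9·3 = 11.7 can reach the point.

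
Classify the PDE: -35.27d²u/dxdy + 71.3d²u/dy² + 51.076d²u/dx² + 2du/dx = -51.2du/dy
Rewriting in standard form: 51.076d²u/dx² - 35.27d²u/dxdy + 71.3d²u/dy² + 2du/dx + 51.2du/dy = 0. A = 51.076, B = -35.27, C = 71.3. Discriminant B² - 4AC = -13322.9023. Since -13322.9023 < 0, elliptic.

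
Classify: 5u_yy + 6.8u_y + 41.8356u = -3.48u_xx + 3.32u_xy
Rewriting in standard form: 3.48u_xx - 3.32u_xy + 5u_yy + 6.8u_y + 41.8356u = 0. Elliptic (discriminant = -58.5776).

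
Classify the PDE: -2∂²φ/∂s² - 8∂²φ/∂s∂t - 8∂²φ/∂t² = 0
A = -2, B = -8, C = -8. Discriminant B² - 4AC = 0. Since 0 = 0, parabolic.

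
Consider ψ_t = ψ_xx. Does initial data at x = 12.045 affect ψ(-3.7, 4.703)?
Yes, for any finite x. The heat equation has infinite propagation speed, so all initial data affects all points at any t > 0.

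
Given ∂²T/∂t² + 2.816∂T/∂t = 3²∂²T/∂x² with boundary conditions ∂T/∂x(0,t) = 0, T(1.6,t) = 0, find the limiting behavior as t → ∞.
T → 0. Damping (γ=2.816) dissipates energy; oscillations decay exponentially.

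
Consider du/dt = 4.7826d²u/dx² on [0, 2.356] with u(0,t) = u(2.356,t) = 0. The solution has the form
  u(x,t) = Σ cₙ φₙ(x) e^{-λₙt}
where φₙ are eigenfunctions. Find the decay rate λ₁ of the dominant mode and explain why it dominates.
Eigenvalues: λₙ = 4.7826n²π²/2.356².
First three modes:
  n=1: λ₁ = 4.7826π²/2.356² ≈ 8.504
  n=2: λ₂ = 19.1304π²/2.356² ≈ 34.015 (4× faster decay)
  n=3: λ₃ = 43.0434π²/2.356² ≈ 76.534 (9× faster decay)
As t → ∞, higher modes decay exponentially faster. The n=1 mode dominates: u ~ c₁ sin(πx/2.356) e^{-λ₁t}.
Decay rate: λ₁ = 4.7826π²/2.356² ≈ 8.504.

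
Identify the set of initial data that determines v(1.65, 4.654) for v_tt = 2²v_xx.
Domain of dependence: [-7.658, 10.958]. Signals travel at speed 2, so data within |x - 1.65| ≤ 2·4.654 = 9.308 can reach the point.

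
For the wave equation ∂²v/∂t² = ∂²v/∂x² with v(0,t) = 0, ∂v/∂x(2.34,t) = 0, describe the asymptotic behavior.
v oscillates (no decay). Energy is conserved; the solution oscillates indefinitely as standing waves.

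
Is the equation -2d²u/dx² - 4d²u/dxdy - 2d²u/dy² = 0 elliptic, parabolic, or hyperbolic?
Computing B² - 4AC with A = -2, B = -4, C = -2: discriminant = 0 (zero). Answer: parabolic.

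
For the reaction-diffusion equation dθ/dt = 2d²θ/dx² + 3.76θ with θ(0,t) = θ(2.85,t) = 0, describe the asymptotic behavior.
θ grows unboundedly. Reaction dominates diffusion (r=3.76 > κπ²/L²≈2.43); solution grows exponentially.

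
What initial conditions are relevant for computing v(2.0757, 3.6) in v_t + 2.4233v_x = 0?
A single point: x = -6.64818. The characteristic through (2.0757, 3.6) is x - 2.4233t = const, so x = 2.0757 - 2.4233·3.6 = -6.64818.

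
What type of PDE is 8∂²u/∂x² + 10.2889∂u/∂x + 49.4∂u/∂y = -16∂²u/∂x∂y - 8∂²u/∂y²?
Rewriting in standard form: 8∂²u/∂x² + 16∂²u/∂x∂y + 8∂²u/∂y² + 10.2889∂u/∂x + 49.4∂u/∂y = 0. With A = 8, B = 16, C = 8, the discriminant is 0. This is a parabolic PDE.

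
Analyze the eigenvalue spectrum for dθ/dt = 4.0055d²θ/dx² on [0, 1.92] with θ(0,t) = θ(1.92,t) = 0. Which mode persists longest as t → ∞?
Eigenvalues: λₙ = 4.0055n²π²/1.92².
First three modes:
  n=1: λ₁ = 4.0055π²/1.92² ≈ 10.724
  n=2: λ₂ = 16.022π²/1.92² ≈ 42.896 (4× faster decay)
  n=3: λ₃ = 36.0495π²/1.92² ≈ 96.515 (9× faster decay)
As t → ∞, higher modes decay exponentially faster. The n=1 mode dominates: θ ~ c₁ sin(πx/1.92) e^{-λ₁t}.
Decay rate: λ₁ = 4.0055π²/1.92² ≈ 10.724.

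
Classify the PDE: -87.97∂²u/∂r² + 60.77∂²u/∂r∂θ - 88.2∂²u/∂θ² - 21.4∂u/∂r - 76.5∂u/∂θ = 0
A = -87.97, B = 60.77, C = -88.2. Discriminant B² - 4AC = -27342.8231. Since -27342.8231 < 0, elliptic.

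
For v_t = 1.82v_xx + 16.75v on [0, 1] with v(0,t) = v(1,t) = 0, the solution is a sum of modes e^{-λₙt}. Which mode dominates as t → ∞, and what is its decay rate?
Eigenvalues: λₙ = 1.82n²π²/1² - 16.75.
First three modes:
  n=1: λ₁ = 1.82π² - 16.75 ≈ 1.213
  n=2: λ₂ = 7.28π² - 16.75 ≈ 55.101
  n=3: λ₃ = 16.38π² - 16.75 ≈ 144.914
Since 1.82π² ≈ 17.963 > 16.75, all λₙ > 0.
The n=1 mode decays slowest → dominates as t → ∞.
Asymptotic: v ~ c₁ sin(πx/1) e^{-λ₁t} with decay rate λ₁ ≈ 1.213.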